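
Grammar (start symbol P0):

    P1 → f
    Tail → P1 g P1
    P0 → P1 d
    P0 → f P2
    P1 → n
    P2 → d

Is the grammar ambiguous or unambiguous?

Witness: f d

Derivation 1: P0 ⇒ P1 d ⇒ f d
Derivation 2: P0 ⇒ f P2 ⇒ f d

Two distinct leftmost derivations for the same string.

Ambiguous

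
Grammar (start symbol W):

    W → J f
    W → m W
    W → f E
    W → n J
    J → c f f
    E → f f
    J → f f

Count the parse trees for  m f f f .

2

Parse trees for m f f f:
  [W m [W [J f f] f]]
  [W m [W f [E f f]]]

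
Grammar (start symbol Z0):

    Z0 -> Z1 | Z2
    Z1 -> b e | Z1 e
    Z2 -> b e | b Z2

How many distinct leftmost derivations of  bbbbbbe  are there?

1

Parse trees for bbbbbbe:
  [Z0 [Z2 b [Z2 b [Z2 b [Z2 b [Z2 b [Z2 b e]]]]]]]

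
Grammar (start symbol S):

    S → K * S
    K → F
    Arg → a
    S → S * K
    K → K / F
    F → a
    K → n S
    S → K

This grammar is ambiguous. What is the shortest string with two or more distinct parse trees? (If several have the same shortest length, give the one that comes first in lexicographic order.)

length 1: no string has ≥2 trees
length 2: no string has ≥2 trees
length 3: a * a has 2 parse trees

Two derivations of a * a:
  S ⇒ K * S ⇒ F * S ⇒ a * S ⇒ a * K ⇒ a * F ⇒ a * a
  S ⇒ S * K ⇒ K * K ⇒ F * K ⇒ a * K ⇒ a * F ⇒ a * a

a * a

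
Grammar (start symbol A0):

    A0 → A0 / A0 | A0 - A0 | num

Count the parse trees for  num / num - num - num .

Parse trees for num / num - num - num:
  [A0 [A0 num] / [A0 [A0 num] - [A0 [A0 num] - [A0 num]]]]
  [A0 [A0 num] / [A0 [A0 [A0 num] - [A0 num]] - [A0 num]]]
  [A0 [A0 [A0 num] / [A0 num]] - [A0 [A0 num] - [A0 num]]]
  [A0 [A0 [A0 num] / [A0 [A0 num] - [A0 num]]] - [A0 num]]
  [A0 [A0 [A0 [A0 num] / [A0 num]] - [A0 num]] - [A0 num]]

5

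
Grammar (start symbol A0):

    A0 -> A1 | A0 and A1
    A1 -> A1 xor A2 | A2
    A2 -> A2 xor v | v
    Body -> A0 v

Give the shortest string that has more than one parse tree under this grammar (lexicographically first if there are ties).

length 1: no string has ≥2 trees
length 3: v xor v has 2 parse trees

Two derivations of v xor v:
  A0 ⇒ A1 ⇒ A1 xor A2 ⇒ A2 xor A2 ⇒ v xor A2 ⇒ v xor v
  A0 ⇒ A1 ⇒ A2 ⇒ A2 xor v ⇒ v xor v

v xor v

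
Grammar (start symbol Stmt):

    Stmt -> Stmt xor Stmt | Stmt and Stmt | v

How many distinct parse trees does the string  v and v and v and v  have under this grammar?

5

Parse trees for v and v and v and v:
  [Stmt [Stmt v] and [Stmt [Stmt v] and [Stmt [Stmt v] and [Stmt v]]]]
  [Stmt [Stmt v] and [Stmt [Stmt [Stmt v] and [Stmt v]] and [Stmt v]]]
  [Stmt [Stmt [Stmt v] and [Stmt v]] and [Stmt [Stmt v] and [Stmt v]]]
  [Stmt [Stmt [Stmt v] and [Stmt [Stmt v] and [Stmt v]]] and [Stmt v]]
  [Stmt [Stmt [Stmt [Stmt v] and [Stmt v]] and [Stmt v]] and [Stmt v]]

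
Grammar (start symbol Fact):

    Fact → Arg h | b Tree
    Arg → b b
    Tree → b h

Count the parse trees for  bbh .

Parse trees for bbh:
  [Fact [Arg b b] h]
  [Fact b [Tree b h]]

2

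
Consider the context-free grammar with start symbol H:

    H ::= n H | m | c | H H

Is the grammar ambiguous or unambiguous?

Ambiguous

Witness: c c c

Derivation 1: H ⇒ H H ⇒ c H ⇒ c H H ⇒ c c H ⇒ c c c
Derivation 2: H ⇒ H H ⇒ H H H ⇒ c H H ⇒ c c H ⇒ c c c

Two distinct leftmost derivations for the same string.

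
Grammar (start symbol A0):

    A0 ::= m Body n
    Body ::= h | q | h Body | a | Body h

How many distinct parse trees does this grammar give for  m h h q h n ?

Parse trees for m h h q h n:
  [A0 m [Body h [Body h [Body [Body q] h]]] n]
  [A0 m [Body h [Body [Body h [Body q]] h]] n]
  [A0 m [Body [Body h [Body h [Body q]]] h] n]

3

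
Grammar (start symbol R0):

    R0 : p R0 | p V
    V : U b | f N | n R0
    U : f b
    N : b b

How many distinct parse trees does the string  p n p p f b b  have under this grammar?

2

Parse trees for p n p p f b b:
  [R0 p [V n [R0 p [R0 p [V [U f b] b]]]]]
  [R0 p [V n [R0 p [R0 p [V f [N b b]]]]]]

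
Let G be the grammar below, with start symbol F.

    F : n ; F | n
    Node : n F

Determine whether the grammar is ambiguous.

(Node is unreachable from F, so its rules don't affect L(F).) The reachable grammar is A → atom sep A | atom. Each atom is followed by either the separator (recurse) or end-of-string (stop) — no choice point.

Unambiguous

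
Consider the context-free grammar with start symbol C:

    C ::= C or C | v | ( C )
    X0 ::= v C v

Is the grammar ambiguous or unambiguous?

Witness: v or v or v

Derivation 1: C ⇒ C or C ⇒ C or C or C ⇒ v or C or C ⇒ v or v or C ⇒ v or v or v
Derivation 2: C ⇒ C or C ⇒ v or C ⇒ v or C or C ⇒ v or v or C ⇒ v or v or v

Two distinct leftmost derivations for the same string.

Ambiguous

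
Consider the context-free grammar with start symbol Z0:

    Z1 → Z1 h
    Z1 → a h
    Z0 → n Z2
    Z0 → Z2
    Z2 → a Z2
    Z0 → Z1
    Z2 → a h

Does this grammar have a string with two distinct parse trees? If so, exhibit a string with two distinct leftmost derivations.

Ambiguous

Witness: a h

Derivation 1: Z0 ⇒ Z2 ⇒ a h
Derivation 2: Z0 ⇒ Z1 ⇒ a h

Two distinct leftmost derivations for the same string.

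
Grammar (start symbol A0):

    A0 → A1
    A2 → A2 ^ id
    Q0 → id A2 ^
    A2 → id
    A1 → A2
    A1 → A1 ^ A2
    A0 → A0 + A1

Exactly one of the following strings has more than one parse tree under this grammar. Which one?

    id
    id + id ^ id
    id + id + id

id + id ^ id

id: 1 tree
id + id ^ id: 2 trees
id + id + id: 1 tree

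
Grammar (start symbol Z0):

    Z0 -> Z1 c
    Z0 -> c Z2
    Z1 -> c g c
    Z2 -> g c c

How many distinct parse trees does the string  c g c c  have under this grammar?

Parse trees for c g c c:
  [Z0 [Z1 c g c] c]
  [Z0 c [Z2 g c c]]

2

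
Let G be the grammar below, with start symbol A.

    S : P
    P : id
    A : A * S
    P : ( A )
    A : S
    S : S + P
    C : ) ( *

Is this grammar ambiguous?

Unambiguous

Only A, S, P are reachable from A; ignoring the rest: The grammar is stratified — A handles '*' (left-recursive), S handles '+', P atoms. Each operator has a fixed associativity and precedence level, so every string has one parse.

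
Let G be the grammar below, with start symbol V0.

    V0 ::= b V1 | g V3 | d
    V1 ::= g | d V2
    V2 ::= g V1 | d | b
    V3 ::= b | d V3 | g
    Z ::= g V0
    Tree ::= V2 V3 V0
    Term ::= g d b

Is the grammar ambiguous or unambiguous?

Unambiguous

Only V0, V1, V2, V3 are reachable from V0; ignoring the rest: Restricted to the reachable nonterminals, every rule has the form A → t or A → t B, and no two rules for the same A share a first terminal. The grammar encodes a DFA — one run per string.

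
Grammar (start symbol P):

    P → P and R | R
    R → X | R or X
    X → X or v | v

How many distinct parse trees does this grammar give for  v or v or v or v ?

8

Parse trees for v or v or v or v:
  [P [R [X [X [X [X v] or v] or v] or v]]]
  [P [R [R [X v]] or [X [X [X v] or v] or v]]]
  [P [R [R [X [X v] or v]] or [X [X v] or v]]]
  [P [R [R [R [X v]] or [X v]] or [X [X v] or v]]]
  [P [R [R [X [X [X v] or v] or v]] or [X v]]]
  [P [R [R [R [X v]] or [X [X v] or v]] or [X v]]]
  [P [R [R [R [X [X v] or v]] or [X v]] or [X v]]]
  [P [R [R [R [R [X v]] or [X v]] or [X v]] or [X v]]]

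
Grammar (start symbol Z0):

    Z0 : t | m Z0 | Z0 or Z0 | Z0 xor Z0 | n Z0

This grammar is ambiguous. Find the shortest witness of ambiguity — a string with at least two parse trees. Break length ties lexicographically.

length 1: no string has ≥2 trees
length 2: no string has ≥2 trees
length 3: no string has ≥2 trees
length 4: m t or t has 2 parse trees

Two derivations of m t or t:
  Z0 ⇒ m Z0 ⇒ m Z0 or Z0 ⇒ m t or Z0 ⇒ m t or t
  Z0 ⇒ Z0 or Z0 ⇒ m Z0 or Z0 ⇒ m t or Z0 ⇒ m t or t

m t or t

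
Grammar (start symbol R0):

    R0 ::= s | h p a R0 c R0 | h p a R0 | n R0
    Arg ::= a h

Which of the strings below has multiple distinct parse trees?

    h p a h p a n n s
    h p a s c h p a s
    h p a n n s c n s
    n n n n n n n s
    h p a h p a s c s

h p a h p a n n s: 1 tree
h p a s c h p a s: 1 tree
h p a n n s c n s: 1 tree
n n n n n n n s: 1 tree
h p a h p a s c s: 2 trees

h p a h p a s c s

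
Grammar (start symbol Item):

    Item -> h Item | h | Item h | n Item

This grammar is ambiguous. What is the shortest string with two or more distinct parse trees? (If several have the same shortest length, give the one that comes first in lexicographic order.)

length 1: no string has ≥2 trees
length 2: h h has 2 parse trees

Two derivations of h h:
  Item ⇒ h Item ⇒ h h
  Item ⇒ Item h ⇒ h h

h h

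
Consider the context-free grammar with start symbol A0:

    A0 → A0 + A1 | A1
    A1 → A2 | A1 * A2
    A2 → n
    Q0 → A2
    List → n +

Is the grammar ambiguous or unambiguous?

Unambiguous

Only A0, A1, A2 are reachable from A0; ignoring the rest: This is a standard precedence ladder (A0 over A1 over A2), with each level left-recursive on its own operator ('+' at A0, '*' at A1). That structure is LR(1), hence unambiguous.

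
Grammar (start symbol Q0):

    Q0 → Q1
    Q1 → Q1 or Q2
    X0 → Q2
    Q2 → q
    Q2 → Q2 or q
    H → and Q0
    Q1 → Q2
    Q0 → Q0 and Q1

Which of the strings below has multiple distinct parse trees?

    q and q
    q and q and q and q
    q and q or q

q and q: 1 tree
q and q and q and q: 1 tree
q and q or q: 2 trees

q and q or q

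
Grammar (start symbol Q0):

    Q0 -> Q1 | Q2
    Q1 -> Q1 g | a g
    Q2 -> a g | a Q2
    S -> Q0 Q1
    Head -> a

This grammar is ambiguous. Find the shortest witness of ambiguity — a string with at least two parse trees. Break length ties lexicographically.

a g

length 2: a g has 2 parse trees

Two derivations of a g:
  Q0 ⇒ Q1 ⇒ a g
  Q0 ⇒ Q2 ⇒ a g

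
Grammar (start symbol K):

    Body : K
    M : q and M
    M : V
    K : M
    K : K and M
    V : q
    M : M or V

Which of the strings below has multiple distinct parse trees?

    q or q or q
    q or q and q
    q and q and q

q and q and q

q or q or q: 1 tree
q or q and q: 1 tree
q and q and q: 4 trees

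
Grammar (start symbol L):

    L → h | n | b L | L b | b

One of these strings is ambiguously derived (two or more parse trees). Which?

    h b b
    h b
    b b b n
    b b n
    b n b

h b b: 1 tree
h b: 1 tree
b b b n: 1 tree
b b n: 1 tree
b n b: 2 trees

b n b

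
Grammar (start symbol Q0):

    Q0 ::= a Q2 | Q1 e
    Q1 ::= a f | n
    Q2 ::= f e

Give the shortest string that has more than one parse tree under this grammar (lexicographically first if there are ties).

a f e

length 2: no string has ≥2 trees
length 3: a f e has 2 parse trees

Two derivations of a f e:
  Q0 ⇒ a Q2 ⇒ a f e
  Q0 ⇒ Q1 e ⇒ a f e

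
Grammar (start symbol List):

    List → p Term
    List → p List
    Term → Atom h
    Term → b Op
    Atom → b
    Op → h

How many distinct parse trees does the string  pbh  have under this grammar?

Parse trees for pbh:
  [List p [Term [Atom b] h]]
  [List p [Term b [Op h]]]

2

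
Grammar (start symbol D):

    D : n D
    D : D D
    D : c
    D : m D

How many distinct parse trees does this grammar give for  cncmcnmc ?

Parse trees for cncmcnmc (showing first 6 of 12):
  [D [D c] [D n [D [D c] [D [D m [D c]] [D n [D m [D c]]]]]]]
  [D [D c] [D n [D [D c] [D m [D [D c] [D n [D m [D c]]]]]]]]
  [D [D c] [D n [D [D [D c] [D m [D c]]] [D n [D m [D c]]]]]]
  [D [D c] [D [D n [D c]] [D [D m [D c]] [D n [D m [D c]]]]]]
  [D [D c] [D [D n [D c]] [D m [D [D c] [D n [D m [D c]]]]]]]
  [D [D c] [D [D n [D [D c] [D m [D c]]]] [D n [D m [D c]]]]]

12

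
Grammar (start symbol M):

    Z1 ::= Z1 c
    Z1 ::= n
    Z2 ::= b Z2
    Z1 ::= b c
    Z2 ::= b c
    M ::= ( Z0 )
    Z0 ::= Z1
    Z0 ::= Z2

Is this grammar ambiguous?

Ambiguous

Witness: ( b c )

Derivation 1: M ⇒ ( Z0 ) ⇒ ( Z1 ) ⇒ ( b c )
Derivation 2: M ⇒ ( Z0 ) ⇒ ( Z2 ) ⇒ ( b c )

Two distinct leftmost derivations for the same string.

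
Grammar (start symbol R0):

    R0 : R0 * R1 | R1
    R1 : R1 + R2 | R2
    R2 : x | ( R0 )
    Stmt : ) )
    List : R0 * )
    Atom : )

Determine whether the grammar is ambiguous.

Unambiguous

(Stmt, List, Atom are unreachable from R0, so their rules don't affect L(R0).) This is a standard precedence ladder (R0 over R1 over R2), with each level left-recursive on its own operator ('*' at R0, '+' at R1). That structure is LR(1), hence unambiguous.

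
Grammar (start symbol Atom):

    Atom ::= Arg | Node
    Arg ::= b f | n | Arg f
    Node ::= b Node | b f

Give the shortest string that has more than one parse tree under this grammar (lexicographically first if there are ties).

length 1: no string has ≥2 trees
length 2: b f has 2 parse trees

Two derivations of b f:
  Atom ⇒ Arg ⇒ b f
  Atom ⇒ Node ⇒ b f

b f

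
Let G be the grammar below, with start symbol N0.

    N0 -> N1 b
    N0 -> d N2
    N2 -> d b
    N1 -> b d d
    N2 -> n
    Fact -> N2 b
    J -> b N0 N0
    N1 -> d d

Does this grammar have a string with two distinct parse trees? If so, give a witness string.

Ambiguous

Witness: d d b

Derivation 1: N0 ⇒ N1 b ⇒ d d b
Derivation 2: N0 ⇒ d N2 ⇒ d d b

Two distinct leftmost derivations for the same string.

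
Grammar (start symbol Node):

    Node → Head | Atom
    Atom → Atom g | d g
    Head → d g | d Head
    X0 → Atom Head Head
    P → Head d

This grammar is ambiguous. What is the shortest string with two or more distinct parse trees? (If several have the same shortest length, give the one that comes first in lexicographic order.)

d g

length 2: d g has 2 parse trees

Two derivations of d g:
  Node ⇒ Head ⇒ d g
  Node ⇒ Atom ⇒ d g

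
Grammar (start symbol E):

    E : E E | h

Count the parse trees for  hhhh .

Parse trees for hhhh:
  [E [E h] [E [E h] [E [E h] [E h]]]]
  [E [E h] [E [E [E h] [E h]] [E h]]]
  [E [E [E h] [E h]] [E [E h] [E h]]]
  [E [E [E h] [E [E h] [E h]]] [E h]]
  [E [E [E [E h] [E h]] [E h]] [E h]]

5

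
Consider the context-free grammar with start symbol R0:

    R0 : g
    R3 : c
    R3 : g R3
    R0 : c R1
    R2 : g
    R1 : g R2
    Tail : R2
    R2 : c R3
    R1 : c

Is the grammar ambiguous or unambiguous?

Only R0, R1, R2, R3 are reachable from R0; ignoring the rest: Each reachable nonterminal has at most one production per leading terminal, and all productions are right-linear; the derivation is determined token-by-token.

Unambiguous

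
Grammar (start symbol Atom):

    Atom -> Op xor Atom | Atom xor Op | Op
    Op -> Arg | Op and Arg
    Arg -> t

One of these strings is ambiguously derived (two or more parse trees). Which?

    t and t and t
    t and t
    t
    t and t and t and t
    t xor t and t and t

t and t and t: 1 tree
t and t: 1 tree
t: 1 tree
t and t and t and t: 1 tree
t xor t and t and t: 2 trees

t xor t and t and t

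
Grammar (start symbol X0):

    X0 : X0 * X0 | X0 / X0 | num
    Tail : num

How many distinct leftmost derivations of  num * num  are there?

1

Parse trees for num * num:
  [X0 [X0 num] * [X0 num]]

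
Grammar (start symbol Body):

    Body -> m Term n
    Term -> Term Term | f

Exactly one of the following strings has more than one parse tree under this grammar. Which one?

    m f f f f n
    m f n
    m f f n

m f f f f n: 5 trees
m f n: 1 tree
m f f n: 1 tree

m f f f f n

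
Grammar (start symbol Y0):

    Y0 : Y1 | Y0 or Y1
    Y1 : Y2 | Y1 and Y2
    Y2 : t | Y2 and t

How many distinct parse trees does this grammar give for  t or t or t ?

1

Parse trees for t or t or t:
  [Y0 [Y0 [Y0 [Y1 [Y2 t]]] or [Y1 [Y2 t]]] or [Y1 [Y2 t]]]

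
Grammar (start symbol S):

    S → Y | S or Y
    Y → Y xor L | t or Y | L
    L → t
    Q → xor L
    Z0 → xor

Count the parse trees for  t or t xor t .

3

Parse trees for t or t xor t:
  [S [Y [Y t or [Y [L t]]] xor [L t]]]
  [S [Y t or [Y [Y [L t]] xor [L t]]]]
  [S [S [Y [L t]]] or [Y [Y [L t]] xor [L t]]]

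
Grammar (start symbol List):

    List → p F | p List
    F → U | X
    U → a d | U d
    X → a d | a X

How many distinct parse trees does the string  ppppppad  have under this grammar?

Parse trees for ppppppad:
  [List p [List p [List p [List p [List p [List p [F [U a d]]]]]]]]
  [List p [List p [List p [List p [List p [List p [F [X a d]]]]]]]]

2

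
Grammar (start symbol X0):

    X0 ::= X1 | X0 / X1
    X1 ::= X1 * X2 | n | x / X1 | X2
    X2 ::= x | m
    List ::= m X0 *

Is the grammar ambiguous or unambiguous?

Witness: x / m

Derivation 1: X0 ⇒ X1 ⇒ x / X1 ⇒ x / X2 ⇒ x / m
Derivation 2: X0 ⇒ X0 / X1 ⇒ X1 / X1 ⇒ X2 / X1 ⇒ x / X1 ⇒ x / X2 ⇒ x / m

Two distinct leftmost derivations for the same string.

Ambiguous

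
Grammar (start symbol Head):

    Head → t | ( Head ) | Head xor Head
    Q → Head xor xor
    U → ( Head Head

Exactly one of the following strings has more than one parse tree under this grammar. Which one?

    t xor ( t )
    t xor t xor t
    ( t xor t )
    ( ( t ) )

t xor t xor t

t xor ( t ): 1 tree
t xor t xor t: 2 trees
( t xor t ): 1 tree
( ( t ) ): 1 tree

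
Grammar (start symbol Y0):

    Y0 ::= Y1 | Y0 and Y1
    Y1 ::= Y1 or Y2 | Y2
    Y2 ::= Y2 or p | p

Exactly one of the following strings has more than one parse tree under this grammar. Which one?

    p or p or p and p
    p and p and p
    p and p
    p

p or p or p and p

p or p or p and p: 4 trees
p and p and p: 1 tree
p and p: 1 tree
p: 1 tree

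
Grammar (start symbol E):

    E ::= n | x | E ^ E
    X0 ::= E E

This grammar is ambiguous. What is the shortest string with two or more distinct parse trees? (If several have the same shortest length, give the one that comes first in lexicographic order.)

n ^ n ^ n

length 1: no string has ≥2 trees
length 3: no string has ≥2 trees
length 5: n ^ n ^ n has 2 parse trees

Two derivations of n ^ n ^ n:
  E ⇒ E ^ E ⇒ n ^ E ⇒ n ^ E ^ E ⇒ n ^ n ^ E ⇒ n ^ n ^ n
  E ⇒ E ^ E ⇒ E ^ E ^ E ⇒ n ^ E ^ E ⇒ n ^ n ^ E ⇒ n ^ n ^ n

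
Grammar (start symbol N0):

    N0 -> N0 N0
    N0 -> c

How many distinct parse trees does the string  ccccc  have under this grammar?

Parse trees for ccccc (showing first 6 of 14):
  [N0 [N0 c] [N0 [N0 c] [N0 [N0 c] [N0 [N0 c] [N0 c]]]]]
  [N0 [N0 c] [N0 [N0 c] [N0 [N0 [N0 c] [N0 c]] [N0 c]]]]
  [N0 [N0 c] [N0 [N0 [N0 c] [N0 c]] [N0 [N0 c] [N0 c]]]]
  [N0 [N0 c] [N0 [N0 [N0 c] [N0 [N0 c] [N0 c]]] [N0 c]]]
  [N0 [N0 c] [N0 [N0 [N0 [N0 c] [N0 c]] [N0 c]] [N0 c]]]
  [N0 [N0 [N0 c] [N0 c]] [N0 [N0 c] [N0 [N0 c] [N0 c]]]]

14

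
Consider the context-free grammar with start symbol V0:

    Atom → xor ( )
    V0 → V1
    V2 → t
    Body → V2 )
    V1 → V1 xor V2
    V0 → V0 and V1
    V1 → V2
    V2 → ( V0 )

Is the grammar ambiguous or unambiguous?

Unambiguous

Only V0, V1, V2 are reachable from V0; ignoring the rest: V0 → V0 and V1 | V1  ;  V1 → V1 xor V2 | V2  — a left-associative chain with V2 at the bottom. Each string factors uniquely by precedence.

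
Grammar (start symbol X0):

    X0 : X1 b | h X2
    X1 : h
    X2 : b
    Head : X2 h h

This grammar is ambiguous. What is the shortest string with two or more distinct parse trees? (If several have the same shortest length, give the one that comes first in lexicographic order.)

h b

length 2: h b has 2 parse trees

Two derivations of h b:
  X0 ⇒ X1 b ⇒ h b
  X0 ⇒ h X2 ⇒ h b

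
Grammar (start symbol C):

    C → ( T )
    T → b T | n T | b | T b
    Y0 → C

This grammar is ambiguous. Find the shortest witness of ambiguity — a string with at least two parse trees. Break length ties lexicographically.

length 3: no string has ≥2 trees
length 4: ( b b ) has 2 parse trees

Two derivations of ( b b ):
  C ⇒ ( T ) ⇒ ( b T ) ⇒ ( b b )
  C ⇒ ( T ) ⇒ ( T b ) ⇒ ( b b )

( b b )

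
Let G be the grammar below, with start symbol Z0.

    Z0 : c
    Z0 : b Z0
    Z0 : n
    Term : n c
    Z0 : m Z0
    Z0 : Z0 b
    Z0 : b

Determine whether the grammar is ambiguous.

Ambiguous

Witness: b b

Derivation 1: Z0 ⇒ b Z0 ⇒ b b
Derivation 2: Z0 ⇒ Z0 b ⇒ b b

Two distinct leftmost derivations for the same string.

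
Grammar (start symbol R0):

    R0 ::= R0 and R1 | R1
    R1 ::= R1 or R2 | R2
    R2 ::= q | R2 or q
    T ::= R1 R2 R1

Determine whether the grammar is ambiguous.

Ambiguous

Witness: q or q

Derivation 1: R0 ⇒ R1 ⇒ R1 or R2 ⇒ R2 or R2 ⇒ q or R2 ⇒ q or q
Derivation 2: R0 ⇒ R1 ⇒ R2 ⇒ R2 or q ⇒ q or q

Two distinct leftmost derivations for the same string.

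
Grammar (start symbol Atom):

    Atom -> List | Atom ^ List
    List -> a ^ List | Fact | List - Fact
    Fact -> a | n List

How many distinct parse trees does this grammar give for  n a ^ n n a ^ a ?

4

Parse trees for n a ^ n n a ^ a:
  [Atom [List [Fact n [List a ^ [List [Fact n [List [Fact n [List a ^ [List [Fact a]]]]]]]]]]]
  [Atom [Atom [List [Fact n [List [Fact a]]]]] ^ [List [Fact n [List [Fact n [List a ^ [List [Fact a]]]]]]]]
  [Atom [Atom [List [Fact n [List a ^ [List [Fact n [List [Fact n [List [Fact a]]]]]]]]]] ^ [List [Fact a]]]
  [Atom [Atom [Atom [List [Fact n [List [Fact a]]]]] ^ [List [Fact n [List [Fact n [List [Fact a]]]]]]] ^ [List [Fact a]]]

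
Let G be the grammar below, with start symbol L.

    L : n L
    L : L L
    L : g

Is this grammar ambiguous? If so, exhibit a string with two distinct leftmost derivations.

Witness: g g g

Derivation 1: L ⇒ L L ⇒ L L L ⇒ g L L ⇒ g g L ⇒ g g g
Derivation 2: L ⇒ L L ⇒ g L ⇒ g L L ⇒ g g L ⇒ g g g

Two distinct leftmost derivations for the same string.

Ambiguous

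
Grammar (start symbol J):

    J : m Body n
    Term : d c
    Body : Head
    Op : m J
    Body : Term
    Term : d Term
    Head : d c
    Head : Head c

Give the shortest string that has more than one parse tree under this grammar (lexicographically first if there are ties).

length 4: m d c n has 2 parse trees

Two derivations of m d c n:
  J ⇒ m Body n ⇒ m Head n ⇒ m d c n
  J ⇒ m Body n ⇒ m Term n ⇒ m d c n

m d c n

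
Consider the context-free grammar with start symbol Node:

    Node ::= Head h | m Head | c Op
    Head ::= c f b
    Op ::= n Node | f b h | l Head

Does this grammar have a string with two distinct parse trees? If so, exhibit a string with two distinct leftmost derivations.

Witness: c f b h

Derivation 1: Node ⇒ Head h ⇒ c f b h
Derivation 2: Node ⇒ c Op ⇒ c f b h

Two distinct leftmost derivations for the same string.

Ambiguous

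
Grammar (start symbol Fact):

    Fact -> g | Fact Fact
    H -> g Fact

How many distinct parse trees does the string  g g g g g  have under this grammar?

14

Parse trees for g g g g g (showing first 6 of 14):
  [Fact [Fact g] [Fact [Fact g] [Fact [Fact g] [Fact [Fact g] [Fact g]]]]]
  [Fact [Fact g] [Fact [Fact g] [Fact [Fact [Fact g] [Fact g]] [Fact g]]]]
  [Fact [Fact g] [Fact [Fact [Fact g] [Fact g]] [Fact [Fact g] [Fact g]]]]
  [Fact [Fact g] [Fact [Fact [Fact g] [Fact [Fact g] [Fact g]]] [Fact g]]]
  [Fact [Fact g] [Fact [Fact [Fact [Fact g] [Fact g]] [Fact g]] [Fact g]]]
  [Fact [Fact [Fact g] [Fact g]] [Fact [Fact g] [Fact [Fact g] [Fact g]]]]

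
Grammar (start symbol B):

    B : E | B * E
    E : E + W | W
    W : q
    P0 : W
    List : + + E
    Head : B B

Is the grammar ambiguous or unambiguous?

Unambiguous

Only B, E, W are reachable from B; ignoring the rest: This is a standard precedence ladder (B over E over W), with each level left-recursive on its own operator ('*' at B, '+' at E). That structure is LR(1), hence unambiguous.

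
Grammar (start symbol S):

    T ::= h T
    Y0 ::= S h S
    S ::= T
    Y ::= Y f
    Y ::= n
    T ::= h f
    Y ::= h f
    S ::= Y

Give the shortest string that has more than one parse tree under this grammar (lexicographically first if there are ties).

length 1: no string has ≥2 trees
length 2: h f has 2 parse trees

Two derivations of h f:
  S ⇒ T ⇒ h f
  S ⇒ Y ⇒ h f

h f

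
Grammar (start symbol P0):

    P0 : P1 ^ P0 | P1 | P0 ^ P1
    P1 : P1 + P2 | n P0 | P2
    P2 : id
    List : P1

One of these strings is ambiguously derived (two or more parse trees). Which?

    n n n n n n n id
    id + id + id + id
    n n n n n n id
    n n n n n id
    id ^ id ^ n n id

n n n n n n n id: 1 tree
id + id + id + id: 1 tree
n n n n n n id: 1 tree
n n n n n id: 1 tree
id ^ id ^ n n id: 4 trees

id ^ id ^ n n id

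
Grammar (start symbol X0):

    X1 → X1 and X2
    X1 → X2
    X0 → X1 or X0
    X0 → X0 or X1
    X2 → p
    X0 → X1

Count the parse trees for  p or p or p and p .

Parse trees for p or p or p and p:
  [X0 [X1 [X2 p]] or [X0 [X1 [X2 p]] or [X0 [X1 [X1 [X2 p]] and [X2 p]]]]]
  [X0 [X1 [X2 p]] or [X0 [X0 [X1 [X2 p]]] or [X1 [X1 [X2 p]] and [X2 p]]]]
  [X0 [X0 [X1 [X2 p]] or [X0 [X1 [X2 p]]]] or [X1 [X1 [X2 p]] and [X2 p]]]
  [X0 [X0 [X0 [X1 [X2 p]]] or [X1 [X2 p]]] or [X1 [X1 [X2 p]] and [X2 p]]]

4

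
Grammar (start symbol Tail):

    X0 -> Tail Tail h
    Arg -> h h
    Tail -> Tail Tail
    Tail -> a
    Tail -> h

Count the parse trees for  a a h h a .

14

Parse trees for a a h h a (showing first 6 of 14):
  [Tail [Tail a] [Tail [Tail a] [Tail [Tail h] [Tail [Tail h] [Tail a]]]]]
  [Tail [Tail a] [Tail [Tail a] [Tail [Tail [Tail h] [Tail h]] [Tail a]]]]
  [Tail [Tail a] [Tail [Tail [Tail a] [Tail h]] [Tail [Tail h] [Tail a]]]]
  [Tail [Tail a] [Tail [Tail [Tail a] [Tail [Tail h] [Tail h]]] [Tail a]]]
  [Tail [Tail a] [Tail [Tail [Tail [Tail a] [Tail h]] [Tail h]] [Tail a]]]
  [Tail [Tail [Tail a] [Tail a]] [Tail [Tail h] [Tail [Tail h] [Tail a]]]]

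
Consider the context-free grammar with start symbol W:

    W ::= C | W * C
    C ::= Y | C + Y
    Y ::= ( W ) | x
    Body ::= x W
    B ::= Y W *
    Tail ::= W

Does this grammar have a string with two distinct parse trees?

Unambiguous

(Body, B, Tail are unreachable from W, so their rules don't affect L(W).) The grammar is stratified — W handles '*' (left-recursive), C handles '+', Y atoms. Each operator has a fixed associativity and precedence level, so every string has one parse.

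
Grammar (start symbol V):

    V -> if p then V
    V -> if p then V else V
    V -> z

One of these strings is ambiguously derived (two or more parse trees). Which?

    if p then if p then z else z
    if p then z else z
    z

if p then if p then z else z: 2 trees
if p then z else z: 1 tree
z: 1 tree

if p then if p then z else z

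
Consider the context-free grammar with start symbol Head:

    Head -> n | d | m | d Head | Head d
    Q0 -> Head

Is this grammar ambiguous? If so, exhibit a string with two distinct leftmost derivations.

Witness: d d

Derivation 1: Head ⇒ d Head ⇒ d d
Derivation 2: Head ⇒ Head d ⇒ d d

Two distinct leftmost derivations for the same string.

Ambiguous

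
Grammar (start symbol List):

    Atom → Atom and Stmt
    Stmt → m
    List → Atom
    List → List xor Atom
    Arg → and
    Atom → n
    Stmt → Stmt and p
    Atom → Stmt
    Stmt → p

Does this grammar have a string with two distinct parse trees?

Ambiguous

Witness: m and p

Derivation 1: List ⇒ Atom ⇒ Atom and Stmt ⇒ Stmt and Stmt ⇒ m and Stmt ⇒ m and p
Derivation 2: List ⇒ Atom ⇒ Stmt ⇒ Stmt and p ⇒ m and p

Two distinct leftmost derivations for the same string.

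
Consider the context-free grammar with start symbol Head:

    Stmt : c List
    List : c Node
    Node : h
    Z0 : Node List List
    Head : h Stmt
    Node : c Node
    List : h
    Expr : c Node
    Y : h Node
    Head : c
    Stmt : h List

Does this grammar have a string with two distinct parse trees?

Unambiguous

Only Head, Stmt, List, Node are reachable from Head; ignoring the rest: Restricted to the reachable nonterminals, every rule has the form A → t or A → t B, and no two rules for the same A share a first terminal. The grammar encodes a DFA — one run per string.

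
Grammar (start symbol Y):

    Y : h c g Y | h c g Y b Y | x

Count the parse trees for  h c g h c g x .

Parse trees for h c g h c g x:
  [Y h c g [Y h c g [Y x]]]

1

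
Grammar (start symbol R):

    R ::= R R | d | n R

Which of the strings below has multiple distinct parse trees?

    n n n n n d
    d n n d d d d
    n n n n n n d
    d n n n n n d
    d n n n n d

d n n d d d d

n n n n n d: 1 tree
d n n d d d d: 48 trees
n n n n n n d: 1 tree
d n n n n n d: 1 tree
d n n n n d: 1 tree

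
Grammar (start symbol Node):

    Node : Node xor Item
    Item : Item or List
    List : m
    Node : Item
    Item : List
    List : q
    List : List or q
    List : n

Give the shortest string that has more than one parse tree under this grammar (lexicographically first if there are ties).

m or q

length 1: no string has ≥2 trees
length 3: m or q has 2 parse trees

Two derivations of m or q:
  Node ⇒ Item ⇒ Item or List ⇒ List or List ⇒ m or List ⇒ m or q
  Node ⇒ Item ⇒ List ⇒ List or q ⇒ m or q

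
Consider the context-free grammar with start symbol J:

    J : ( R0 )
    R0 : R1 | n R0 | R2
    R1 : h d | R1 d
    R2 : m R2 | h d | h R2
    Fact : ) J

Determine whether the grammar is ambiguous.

Ambiguous

Witness: ( h d )

Derivation 1: J ⇒ ( R0 ) ⇒ ( R1 ) ⇒ ( h d )
Derivation 2: J ⇒ ( R0 ) ⇒ ( R2 ) ⇒ ( h d )

Two distinct leftmost derivations for the same string.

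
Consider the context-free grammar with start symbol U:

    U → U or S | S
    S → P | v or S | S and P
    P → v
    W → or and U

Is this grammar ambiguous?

Ambiguous

Witness: v or v

Derivation 1: U ⇒ U or S ⇒ S or S ⇒ P or S ⇒ v or S ⇒ v or P ⇒ v or v
Derivation 2: U ⇒ S ⇒ v or S ⇒ v or P ⇒ v or v

Two distinct leftmost derivations for the same string.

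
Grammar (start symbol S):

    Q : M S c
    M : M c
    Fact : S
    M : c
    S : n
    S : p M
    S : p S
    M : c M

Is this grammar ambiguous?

Ambiguous

Witness: p c c

Derivation 1: S ⇒ p M ⇒ p M c ⇒ p c c
Derivation 2: S ⇒ p M ⇒ p c M ⇒ p c c

Two distinct leftmost derivations for the same string.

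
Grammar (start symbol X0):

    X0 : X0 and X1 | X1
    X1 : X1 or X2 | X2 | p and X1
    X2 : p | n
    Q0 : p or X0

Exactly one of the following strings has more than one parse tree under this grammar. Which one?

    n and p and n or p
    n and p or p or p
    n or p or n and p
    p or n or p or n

n and p and n or p: 3 trees
n and p or p or p: 1 tree
n or p or n and p: 1 tree
p or n or p or n: 1 tree

n and p and n or p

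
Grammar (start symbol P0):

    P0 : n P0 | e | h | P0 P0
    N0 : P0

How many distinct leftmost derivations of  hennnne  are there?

Parse trees for hennnne:
  [P0 [P0 h] [P0 [P0 e] [P0 n [P0 n [P0 n [P0 n [P0 e]]]]]]]
  [P0 [P0 [P0 h] [P0 e]] [P0 n [P0 n [P0 n [P0 n [P0 e]]]]]]

2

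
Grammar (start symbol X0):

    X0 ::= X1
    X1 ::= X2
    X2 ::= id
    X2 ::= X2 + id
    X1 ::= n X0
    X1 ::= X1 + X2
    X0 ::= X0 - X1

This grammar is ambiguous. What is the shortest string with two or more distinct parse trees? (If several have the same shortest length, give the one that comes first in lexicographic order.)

length 1: no string has ≥2 trees
length 2: no string has ≥2 trees
length 3: id + id has 2 parse trees

Two derivations of id + id:
  X0 ⇒ X1 ⇒ X2 ⇒ X2 + id ⇒ id + id
  X0 ⇒ X1 ⇒ X1 + X2 ⇒ X2 + X2 ⇒ id + X2 ⇒ id + id

id + id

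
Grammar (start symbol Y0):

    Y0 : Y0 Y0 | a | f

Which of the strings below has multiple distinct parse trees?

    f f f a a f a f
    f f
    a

f f f a a f a f: 429 trees
f f: 1 tree
a: 1 tree

f f f a a f a f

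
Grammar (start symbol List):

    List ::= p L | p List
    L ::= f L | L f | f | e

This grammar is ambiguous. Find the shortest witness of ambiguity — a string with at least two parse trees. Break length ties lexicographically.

p f f

length 2: no string has ≥2 trees
length 3: p f f has 2 parse trees

Two derivations of p f f:
  List ⇒ p L ⇒ p f L ⇒ p f f
  List ⇒ p L ⇒ p L f ⇒ p f f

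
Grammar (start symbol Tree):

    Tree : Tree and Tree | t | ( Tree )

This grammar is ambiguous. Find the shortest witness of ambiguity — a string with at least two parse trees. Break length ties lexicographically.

length 1: no string has ≥2 trees
length 3: no string has ≥2 trees
length 5: t and t and t has 2 parse trees

Two derivations of t and t and t:
  Tree ⇒ Tree and Tree ⇒ Tree and Tree and Tree ⇒ t and Tree and Tree ⇒ t and t and Tree ⇒ t and t and t
  Tree ⇒ Tree and Tree ⇒ t and Tree ⇒ t and Tree and Tree ⇒ t and t and Tree ⇒ t and t and t

t and t and t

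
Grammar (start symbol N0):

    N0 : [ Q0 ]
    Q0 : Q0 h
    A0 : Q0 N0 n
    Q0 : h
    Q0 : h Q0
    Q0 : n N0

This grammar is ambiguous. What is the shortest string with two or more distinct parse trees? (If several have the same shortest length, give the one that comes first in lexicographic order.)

[ h h ]

length 3: no string has ≥2 trees
length 4: [ h h ] has 2 parse trees

Two derivations of [ h h ]:
  N0 ⇒ [ Q0 ] ⇒ [ Q0 h ] ⇒ [ h h ]
  N0 ⇒ [ Q0 ] ⇒ [ h Q0 ] ⇒ [ h h ]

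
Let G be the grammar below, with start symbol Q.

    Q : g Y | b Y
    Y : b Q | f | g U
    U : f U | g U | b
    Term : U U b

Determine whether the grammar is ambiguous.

Only Q, Y, U are reachable from Q; ignoring the rest: The reachable rules are right-linear with at most one rule per (nonterminal, next-terminal) pair. Each input token forces the next rule, so parsing is deterministic.

Unambiguous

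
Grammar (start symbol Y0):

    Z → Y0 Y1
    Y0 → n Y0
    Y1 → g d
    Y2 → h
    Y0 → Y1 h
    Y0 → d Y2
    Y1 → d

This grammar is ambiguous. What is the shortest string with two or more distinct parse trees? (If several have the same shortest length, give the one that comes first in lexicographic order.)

length 2: d h has 2 parse trees

Two derivations of d h:
  Y0 ⇒ Y1 h ⇒ d h
  Y0 ⇒ d Y2 ⇒ d h

d h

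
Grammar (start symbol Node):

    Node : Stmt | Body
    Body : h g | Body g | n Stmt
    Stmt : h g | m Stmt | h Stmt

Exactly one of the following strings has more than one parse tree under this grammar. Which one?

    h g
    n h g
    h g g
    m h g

h g

h g: 2 trees
n h g: 1 tree
h g g: 1 tree
m h g: 1 tree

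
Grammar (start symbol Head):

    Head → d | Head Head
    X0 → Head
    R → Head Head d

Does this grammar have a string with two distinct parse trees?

Ambiguous

Witness: d d d

Derivation 1: Head ⇒ Head Head ⇒ d Head ⇒ d Head Head ⇒ d d Head ⇒ d d d
Derivation 2: Head ⇒ Head Head ⇒ Head Head Head ⇒ d Head Head ⇒ d d Head ⇒ d d d

Two distinct leftmost derivations for the same string.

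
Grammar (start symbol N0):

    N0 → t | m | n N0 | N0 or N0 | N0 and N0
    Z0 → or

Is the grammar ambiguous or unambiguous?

Witness: n m and m

Derivation 1: N0 ⇒ n N0 ⇒ n N0 and N0 ⇒ n m and N0 ⇒ n m and m
Derivation 2: N0 ⇒ N0 and N0 ⇒ n N0 and N0 ⇒ n m and N0 ⇒ n m and m

Two distinct leftmost derivations for the same string.

Ambiguous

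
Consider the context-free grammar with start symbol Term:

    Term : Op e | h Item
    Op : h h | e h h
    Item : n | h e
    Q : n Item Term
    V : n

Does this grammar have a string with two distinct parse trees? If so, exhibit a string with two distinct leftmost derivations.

Ambiguous

Witness: h h e

Derivation 1: Term ⇒ Op e ⇒ h h e
Derivation 2: Term ⇒ h Item ⇒ h h e

Two distinct leftmost derivations for the same string.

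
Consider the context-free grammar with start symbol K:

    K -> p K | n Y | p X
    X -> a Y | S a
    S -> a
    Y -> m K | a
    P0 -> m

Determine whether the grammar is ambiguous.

Witness: p a a

Derivation 1: K ⇒ p X ⇒ p a Y ⇒ p a a
Derivation 2: K ⇒ p X ⇒ p S a ⇒ p a a

Two distinct leftmost derivations for the same string.

Ambiguous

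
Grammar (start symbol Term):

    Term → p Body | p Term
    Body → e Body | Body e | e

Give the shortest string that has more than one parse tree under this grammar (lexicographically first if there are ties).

length 2: no string has ≥2 trees
length 3: p e e has 2 parse trees

Two derivations of p e e:
  Term ⇒ p Body ⇒ p e Body ⇒ p e e
  Term ⇒ p Body ⇒ p Body e ⇒ p e e

p e e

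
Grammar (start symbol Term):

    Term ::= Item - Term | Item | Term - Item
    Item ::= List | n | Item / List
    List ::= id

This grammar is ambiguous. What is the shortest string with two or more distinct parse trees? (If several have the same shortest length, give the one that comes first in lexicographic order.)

length 1: no string has ≥2 trees
length 3: id - id has 2 parse trees

Two derivations of id - id:
  Term ⇒ Item - Term ⇒ List - Term ⇒ id - Term ⇒ id - Item ⇒ id - List ⇒ id - id
  Term ⇒ Term - Item ⇒ Item - Item ⇒ List - Item ⇒ id - Item ⇒ id - List ⇒ id - id

id - id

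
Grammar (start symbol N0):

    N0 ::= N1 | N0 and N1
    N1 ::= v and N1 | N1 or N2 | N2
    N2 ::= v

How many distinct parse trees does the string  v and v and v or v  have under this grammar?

Parse trees for v and v and v or v:
  [N0 [N1 v and [N1 v and [N1 [N1 [N2 v]] or [N2 v]]]]]
  [N0 [N1 v and [N1 [N1 v and [N1 [N2 v]]] or [N2 v]]]]
  [N0 [N1 [N1 v and [N1 v and [N1 [N2 v]]]] or [N2 v]]]
  [N0 [N0 [N1 [N2 v]]] and [N1 v and [N1 [N1 [N2 v]] or [N2 v]]]]
  [N0 [N0 [N1 [N2 v]]] and [N1 [N1 v and [N1 [N2 v]]] or [N2 v]]]
  [N0 [N0 [N1 v and [N1 [N2 v]]]] and [N1 [N1 [N2 v]] or [N2 v]]]
  [N0 [N0 [N0 [N1 [N2 v]]] and [N1 [N2 v]]] and [N1 [N1 [N2 v]] or [N2 v]]]

7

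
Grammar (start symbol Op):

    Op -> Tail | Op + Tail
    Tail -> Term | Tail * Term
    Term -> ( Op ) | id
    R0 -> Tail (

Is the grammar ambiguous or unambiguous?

Unambiguous

(R0 is unreachable from Op, so its rules don't affect L(Op).) This is a standard precedence ladder (Op over Tail over Term), with each level left-recursive on its own operator ('+' at Op, '*' at Tail). That structure is LR(1), hence unambiguous.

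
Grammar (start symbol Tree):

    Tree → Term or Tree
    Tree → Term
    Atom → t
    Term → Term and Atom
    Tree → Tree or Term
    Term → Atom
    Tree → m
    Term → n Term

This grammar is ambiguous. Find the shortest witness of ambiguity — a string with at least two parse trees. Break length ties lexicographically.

t or t

length 1: no string has ≥2 trees
length 2: no string has ≥2 trees
length 3: t or t has 2 parse trees

Two derivations of t or t:
  Tree ⇒ Term or Tree ⇒ Atom or Tree ⇒ t or Tree ⇒ t or Term ⇒ t or Atom ⇒ t or t
  Tree ⇒ Tree or Term ⇒ Term or Term ⇒ Atom or Term ⇒ t or Term ⇒ t or Atom ⇒ t or t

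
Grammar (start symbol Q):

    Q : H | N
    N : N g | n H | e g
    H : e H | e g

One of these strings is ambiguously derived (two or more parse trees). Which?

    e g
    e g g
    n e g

e g

e g: 2 trees
e g g: 1 tree
n e g: 1 tree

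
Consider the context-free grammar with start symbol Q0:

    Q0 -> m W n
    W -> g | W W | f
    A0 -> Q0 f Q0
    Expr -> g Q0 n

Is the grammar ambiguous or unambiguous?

Witness: m f f f n

Derivation 1: Q0 ⇒ m W n ⇒ m W W n ⇒ m W W W n ⇒ m f W W n ⇒ m f f W n ⇒ m f f f n
Derivation 2: Q0 ⇒ m W n ⇒ m W W n ⇒ m f W n ⇒ m f W W n ⇒ m f f W n ⇒ m f f f n

Two distinct leftmost derivations for the same string.

Ambiguous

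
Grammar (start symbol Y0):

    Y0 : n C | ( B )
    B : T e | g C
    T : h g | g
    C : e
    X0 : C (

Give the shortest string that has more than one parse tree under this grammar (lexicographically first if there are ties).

( g e )

length 2: no string has ≥2 trees
length 4: ( g e ) has 2 parse trees

Two derivations of ( g e ):
  Y0 ⇒ ( B ) ⇒ ( T e ) ⇒ ( g e )
  Y0 ⇒ ( B ) ⇒ ( g C ) ⇒ ( g e )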